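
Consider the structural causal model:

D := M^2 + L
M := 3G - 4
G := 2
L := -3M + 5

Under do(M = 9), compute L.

-22

The intervention breaks the incoming arrows to M: M := 3G - 4 no longer applies, and M = 9.
L = -3M + 5  [with M=9]  = -22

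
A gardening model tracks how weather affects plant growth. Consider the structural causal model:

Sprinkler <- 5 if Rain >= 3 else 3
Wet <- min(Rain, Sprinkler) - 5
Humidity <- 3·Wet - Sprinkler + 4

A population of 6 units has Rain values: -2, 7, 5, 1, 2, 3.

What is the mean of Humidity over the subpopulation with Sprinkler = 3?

-13

Observing Sprinkler=3 restricts to units where Sprinkler's equation naturally yields 3: Rain ∈ {-2, 1, 2}. In that subpopulation Humidity = -20, -11, -8, mean -13.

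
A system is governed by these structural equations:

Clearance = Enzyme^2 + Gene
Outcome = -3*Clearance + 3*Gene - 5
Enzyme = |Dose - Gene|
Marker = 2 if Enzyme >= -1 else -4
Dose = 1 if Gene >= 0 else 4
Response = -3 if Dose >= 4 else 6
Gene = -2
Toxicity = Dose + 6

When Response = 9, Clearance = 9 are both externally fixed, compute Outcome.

Under do(Response = 9, Clearance = 9), each intervened variable's structural equation is replaced by its fixed value.
Outcome = -3*Clearance + 3*Gene - 5  [with Clearance=9, Gene=-2]  = -38

-38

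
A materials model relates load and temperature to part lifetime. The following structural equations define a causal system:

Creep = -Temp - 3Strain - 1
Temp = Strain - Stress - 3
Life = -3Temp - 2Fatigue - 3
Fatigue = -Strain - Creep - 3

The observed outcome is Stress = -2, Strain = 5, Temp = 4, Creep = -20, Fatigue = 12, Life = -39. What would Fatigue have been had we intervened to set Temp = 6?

do(Temp=6) replaces the equation Temp = Strain - Stress - 3 with the constant Temp = 6.
Creep = -Temp - 3Strain - 1  [with Temp=6, Strain=5]  = -22
Fatigue = -Strain - Creep - 3  [with Strain=5, Creep=-22]  = 14

14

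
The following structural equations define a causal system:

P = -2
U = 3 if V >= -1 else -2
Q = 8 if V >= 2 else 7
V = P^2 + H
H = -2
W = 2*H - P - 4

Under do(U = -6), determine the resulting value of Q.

do(U=-6) replaces the equation U = 3 if V >= -1 else -2 with the constant U = -6.
Since Q is not a descendant of the intervened variable, it is unaffected.
V = P^2 + H  [with P=-2, H=-2]  = 2
Q = 8 if V >= 2 else 7  [with V=2]  = 8

8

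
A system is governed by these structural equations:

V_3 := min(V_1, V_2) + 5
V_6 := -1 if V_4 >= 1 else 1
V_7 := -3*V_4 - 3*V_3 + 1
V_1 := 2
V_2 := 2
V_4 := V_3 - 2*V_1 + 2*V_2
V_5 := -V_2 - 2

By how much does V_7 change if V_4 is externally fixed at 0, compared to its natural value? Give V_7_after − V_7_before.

21

The intervention breaks the incoming arrows to V_4: V_4 := V_3 - 2*V_1 + 2*V_2 no longer applies, and V_4 = 0.
V_3 = min(V_1, V_2) + 5  [with V_1=2, V_2=2]  = 7
V_7 = -3*V_4 - 3*V_3 + 1  [with V_4=0, V_3=7]  = -20
Without intervention: V_3 = min(V_1, V_2) + 5  [with V_1=2, V_2=2]  = 7; V_4 = V_3 - 2*V_1 + 2*V_2  [with V_3=7, V_1=2, V_2=2]  = 7; V_7 = -3*V_4 - 3*V_3 + 1  [with V_4=7, V_3=7]  = -41.
Change = -20 − (-41) = 21.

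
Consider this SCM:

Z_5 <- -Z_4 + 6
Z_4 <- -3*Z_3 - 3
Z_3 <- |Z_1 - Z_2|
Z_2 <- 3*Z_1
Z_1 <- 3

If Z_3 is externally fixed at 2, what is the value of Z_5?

15

do(Z_3=2) replaces the equation Z_3 <- |Z_1 - Z_2| with the constant Z_3 = 2.
Z_4 = -3*Z_3 - 3  [with Z_3=2]  = -9
Z_5 = -Z_4 + 6  [with Z_4=-9]  = 15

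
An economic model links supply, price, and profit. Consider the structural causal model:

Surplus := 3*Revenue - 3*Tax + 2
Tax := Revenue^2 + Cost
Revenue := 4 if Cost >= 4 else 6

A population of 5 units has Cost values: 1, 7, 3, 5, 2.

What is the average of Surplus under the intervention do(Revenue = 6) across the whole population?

The intervention sets Revenue=6 in all 5 units regardless of Cost. Recomputing Surplus per unit gives -91, -109, -97, -103, -94; average -98.8.

-98.8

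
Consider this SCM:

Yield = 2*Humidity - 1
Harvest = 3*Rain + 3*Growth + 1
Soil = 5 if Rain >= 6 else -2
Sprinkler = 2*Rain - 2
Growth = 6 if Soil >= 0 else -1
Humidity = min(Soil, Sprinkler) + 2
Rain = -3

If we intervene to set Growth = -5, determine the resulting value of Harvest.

The intervention breaks the incoming arrows to Growth: Growth = 6 if Soil >= 0 else -1 no longer applies, and Growth = -5.
Harvest = 3*Rain + 3*Growth + 1  [with Rain=-3, Growth=-5]  = -23

-23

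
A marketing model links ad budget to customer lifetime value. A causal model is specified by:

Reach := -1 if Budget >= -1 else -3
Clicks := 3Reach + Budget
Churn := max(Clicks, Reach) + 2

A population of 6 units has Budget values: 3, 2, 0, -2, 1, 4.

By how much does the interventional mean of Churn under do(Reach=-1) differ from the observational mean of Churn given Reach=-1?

do(Reach=-1) breaks Reach's dependence on Budget. With Reach=-1 fixed, Churn across the units is 2, 1, 1, 1, 1, 3, mean 1.5.
Observing Reach=-1 restricts to units where Reach's equation naturally yields -1: Budget ∈ {3, 2, 0, 1, 4}. In that subpopulation Churn = 2, 1, 1, 1, 3, mean 1.6.
Difference = 1.5 − 1.6 = -0.1.

-0.1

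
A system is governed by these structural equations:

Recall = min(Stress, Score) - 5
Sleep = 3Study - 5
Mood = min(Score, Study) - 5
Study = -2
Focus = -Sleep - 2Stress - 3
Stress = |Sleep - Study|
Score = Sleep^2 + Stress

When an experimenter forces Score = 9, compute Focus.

-10

The intervention breaks the incoming arrows to Score: Score = Sleep^2 + Stress no longer applies, and Score = 9.
Since Focus is not a descendant of the intervened variable, it is unaffected.
Sleep = 3Study - 5  [with Study=-2]  = -11
Stress = |Sleep - Study|  [with Sleep=-11, Study=-2]  = 9
Focus = -Sleep - 2Stress - 3  [with Sleep=-11, Stress=9]  = -10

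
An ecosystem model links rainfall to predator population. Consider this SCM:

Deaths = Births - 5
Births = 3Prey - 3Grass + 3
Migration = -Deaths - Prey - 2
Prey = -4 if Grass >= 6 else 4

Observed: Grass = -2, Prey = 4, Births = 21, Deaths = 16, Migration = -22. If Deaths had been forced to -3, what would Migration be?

Intervening sets Deaths = -3 and removes its equation (Deaths = Births - 5).
Prey = -4 if Grass >= 6 else 4  [with Grass=-2]  = 4
Migration = -Deaths - Prey - 2  [with Deaths=-3, Prey=4]  = -3

-3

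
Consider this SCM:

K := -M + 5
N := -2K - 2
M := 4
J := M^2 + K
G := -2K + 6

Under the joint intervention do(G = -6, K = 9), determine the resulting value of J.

Setting G = -6, K = 9 by intervention discards those variables' equations.
J = M^2 + K  [with M=4, K=9]  = 25

25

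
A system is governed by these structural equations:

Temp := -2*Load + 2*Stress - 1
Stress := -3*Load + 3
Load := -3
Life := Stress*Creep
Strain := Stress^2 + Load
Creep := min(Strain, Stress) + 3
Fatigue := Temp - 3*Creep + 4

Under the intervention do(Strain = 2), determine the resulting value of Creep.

do(Strain=2) replaces the equation Strain := Stress^2 + Load with the constant Strain = 2.
Stress = -3*Load + 3  [with Load=-3]  = 12
Creep = min(Strain, Stress) + 3  [with Strain=2, Stress=12]  = 5

5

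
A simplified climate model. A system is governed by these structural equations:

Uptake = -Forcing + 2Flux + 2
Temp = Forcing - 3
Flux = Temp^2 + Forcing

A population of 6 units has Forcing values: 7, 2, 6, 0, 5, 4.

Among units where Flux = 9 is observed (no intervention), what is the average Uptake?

Conditioning on Flux=9 selects the 2 unit(s) with Forcing ∈ {0, 5}. Their Uptake values: 20, 15. Mean = 17.5.

17.5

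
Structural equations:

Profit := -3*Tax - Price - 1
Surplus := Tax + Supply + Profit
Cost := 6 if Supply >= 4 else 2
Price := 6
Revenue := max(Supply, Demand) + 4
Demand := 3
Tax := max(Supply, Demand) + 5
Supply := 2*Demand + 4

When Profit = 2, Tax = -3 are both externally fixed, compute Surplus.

Under do(Profit = 2, Tax = -3), each intervened variable's structural equation is replaced by its fixed value.
Supply = 2*Demand + 4  [with Demand=3]  = 10
Surplus = Tax + Supply + Profit  [with Tax=-3, Supply=10, Profit=2]  = 9

9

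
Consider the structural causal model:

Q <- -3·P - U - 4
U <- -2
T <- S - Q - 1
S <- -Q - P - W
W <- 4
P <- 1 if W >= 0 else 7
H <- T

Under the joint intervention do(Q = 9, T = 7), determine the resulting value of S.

-14

Setting Q = 9, T = 7 by intervention discards those variables' equations.
P = 1 if W >= 0 else 7  [with W=4]  = 1
S = -Q - P - W  [with Q=9, P=1, W=4]  = -14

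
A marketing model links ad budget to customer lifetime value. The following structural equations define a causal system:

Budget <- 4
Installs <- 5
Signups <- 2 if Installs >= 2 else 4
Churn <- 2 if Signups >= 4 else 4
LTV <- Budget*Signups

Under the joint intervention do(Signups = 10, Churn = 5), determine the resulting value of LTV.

40

Setting Signups = 10, Churn = 5 by intervention discards those variables' equations.
LTV = Budget*Signups  [with Budget=4, Signups=10]  = 40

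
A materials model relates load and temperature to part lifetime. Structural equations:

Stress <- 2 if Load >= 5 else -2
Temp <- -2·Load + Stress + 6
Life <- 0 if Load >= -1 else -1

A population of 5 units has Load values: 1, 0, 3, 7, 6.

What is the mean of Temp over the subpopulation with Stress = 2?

-5

Conditioning on Stress=2 selects the 2 unit(s) with Load ∈ {7, 6}. Their Temp values: -6, -4. Mean = -5.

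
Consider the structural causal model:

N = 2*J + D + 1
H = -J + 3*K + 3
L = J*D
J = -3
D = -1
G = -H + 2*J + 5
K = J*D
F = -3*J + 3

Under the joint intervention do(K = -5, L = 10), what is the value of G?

The joint intervention fixes K = -5, L = 10, removing each variable's own equation.
H = -J + 3*K + 3  [with J=-3, K=-5]  = -9
G = -H + 2*J + 5  [with H=-9, J=-3]  = 8

8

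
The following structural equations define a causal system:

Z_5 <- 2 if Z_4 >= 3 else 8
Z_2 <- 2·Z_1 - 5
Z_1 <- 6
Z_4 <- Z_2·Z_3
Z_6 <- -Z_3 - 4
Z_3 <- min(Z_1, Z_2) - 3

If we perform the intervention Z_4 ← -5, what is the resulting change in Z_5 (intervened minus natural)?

Intervening sets Z_4 = -5 and removes its equation (Z_4 <- Z_2·Z_3).
Z_5 = 2 if Z_4 >= 3 else 8  [with Z_4=-5]  = 8
Without intervention: Z_2 = 2·Z_1 - 5  [with Z_1=6]  = 7; Z_3 = min(Z_1, Z_2) - 3  [with Z_1=6, Z_2=7]  = 3; Z_4 = Z_2·Z_3  [with Z_2=7, Z_3=3]  = 21; Z_5 = 2 if Z_4 >= 3 else 8  [with Z_4=21]  = 2.
Change = 8 − 2 = 6.

6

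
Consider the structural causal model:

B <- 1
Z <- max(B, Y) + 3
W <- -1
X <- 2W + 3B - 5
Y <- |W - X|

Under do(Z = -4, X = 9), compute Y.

10

Under do(Z = -4, X = 9), each intervened variable's structural equation is replaced by its fixed value.
Y = |W - X|  [with W=-1, X=9]  = 10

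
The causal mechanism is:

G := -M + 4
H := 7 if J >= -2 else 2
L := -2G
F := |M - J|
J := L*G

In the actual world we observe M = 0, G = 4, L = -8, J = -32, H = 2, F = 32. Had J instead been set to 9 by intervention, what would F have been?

9

Under do(J=9), the mechanism J := L*G is discarded; J is fixed at 9.
F = |M - J|  [with M=0, J=9]  = 9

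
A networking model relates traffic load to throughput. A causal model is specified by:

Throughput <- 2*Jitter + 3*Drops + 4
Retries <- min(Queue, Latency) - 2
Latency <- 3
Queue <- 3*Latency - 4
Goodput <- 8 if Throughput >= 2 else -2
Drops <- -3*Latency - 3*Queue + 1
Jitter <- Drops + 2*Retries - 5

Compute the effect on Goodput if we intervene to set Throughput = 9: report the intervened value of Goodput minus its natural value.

10

Intervening sets Throughput = 9 and removes its equation (Throughput <- 2*Jitter + 3*Drops + 4).
Goodput = 8 if Throughput >= 2 else -2  [with Throughput=9]  = 8
Without intervention: Queue = 3*Latency - 4  [with Latency=3]  = 5; Drops = -3*Latency - 3*Queue + 1  [with Latency=3, Queue=5]  = -23; Retries = min(Queue, Latency) - 2  [with Queue=5, Latency=3]  = 1; Jitter = Drops + 2*Retries - 5  [with Drops=-23, Retries=1]  = -26; Throughput = 2*Jitter + 3*Drops + 4  [with Jitter=-26, Drops=-23]  = -117; Goodput = 8 if Throughput >= 2 else -2  [with Throughput=-117]  = -2.
Change = 8 − (-2) = 10.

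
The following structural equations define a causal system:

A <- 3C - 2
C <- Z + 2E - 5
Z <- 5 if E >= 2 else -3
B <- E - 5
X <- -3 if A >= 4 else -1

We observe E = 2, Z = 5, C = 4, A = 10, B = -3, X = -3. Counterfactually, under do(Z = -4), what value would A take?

Under do(Z=-4), the mechanism Z <- 5 if E >= 2 else -3 is discarded; Z is fixed at -4.
C = Z + 2E - 5  [with Z=-4, E=2]  = -5
A = 3C - 2  [with C=-5]  = -17

-17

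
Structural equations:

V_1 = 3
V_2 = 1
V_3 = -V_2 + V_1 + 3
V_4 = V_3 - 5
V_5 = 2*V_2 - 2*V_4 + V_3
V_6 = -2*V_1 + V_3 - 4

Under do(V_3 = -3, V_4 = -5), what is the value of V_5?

9

Setting V_3 = -3, V_4 = -5 by intervention discards those variables' equations.
V_5 = 2*V_2 - 2*V_4 + V_3  [with V_2=1, V_4=-5, V_3=-3]  = 9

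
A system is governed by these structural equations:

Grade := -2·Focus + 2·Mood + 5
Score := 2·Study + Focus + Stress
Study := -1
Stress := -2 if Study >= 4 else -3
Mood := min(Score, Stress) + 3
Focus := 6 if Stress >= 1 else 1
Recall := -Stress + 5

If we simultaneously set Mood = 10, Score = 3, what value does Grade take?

Setting Mood = 10, Score = 3 by intervention discards those variables' equations.
Stress = -2 if Study >= 4 else -3  [with Study=-1]  = -3
Focus = 6 if Stress >= 1 else 1  [with Stress=-3]  = 1
Grade = -2·Focus + 2·Mood + 5  [with Focus=1, Mood=10]  = 23

23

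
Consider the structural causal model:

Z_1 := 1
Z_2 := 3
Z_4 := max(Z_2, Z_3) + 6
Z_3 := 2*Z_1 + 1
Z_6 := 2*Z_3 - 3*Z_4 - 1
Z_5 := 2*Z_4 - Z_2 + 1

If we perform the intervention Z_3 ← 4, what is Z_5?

do(Z_3=4) replaces the equation Z_3 := 2*Z_1 + 1 with the constant Z_3 = 4.
Z_4 = max(Z_2, Z_3) + 6  [with Z_2=3, Z_3=4]  = 10
Z_5 = 2*Z_4 - Z_2 + 1  [with Z_4=10, Z_2=3]  = 18

18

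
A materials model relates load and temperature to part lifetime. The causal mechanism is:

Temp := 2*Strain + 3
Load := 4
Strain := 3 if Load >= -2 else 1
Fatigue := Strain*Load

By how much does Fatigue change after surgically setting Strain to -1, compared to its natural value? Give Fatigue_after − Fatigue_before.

-16

Under do(Strain=-1), the mechanism Strain := 3 if Load >= -2 else 1 is discarded; Strain is fixed at -1.
Fatigue = Strain*Load  [with Strain=-1, Load=4]  = -4
Without intervention: Strain = 3 if Load >= -2 else 1  [with Load=4]  = 3; Fatigue = Strain*Load  [with Strain=3, Load=4]  = 12.
Change = -4 − 12 = -16.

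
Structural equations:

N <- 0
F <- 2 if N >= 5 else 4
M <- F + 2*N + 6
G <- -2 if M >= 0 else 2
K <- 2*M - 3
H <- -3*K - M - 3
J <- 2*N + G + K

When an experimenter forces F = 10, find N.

Under do(F=10), the mechanism F <- 2 if N >= 5 else 4 is discarded; F is fixed at 10.
N is not downstream of the intervention, so its value is determined by the original equations.

0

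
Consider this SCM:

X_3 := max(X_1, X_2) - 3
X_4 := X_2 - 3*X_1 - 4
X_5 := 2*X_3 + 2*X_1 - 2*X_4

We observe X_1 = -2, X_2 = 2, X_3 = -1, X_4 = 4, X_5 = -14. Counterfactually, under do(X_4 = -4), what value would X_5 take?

Intervening sets X_4 = -4 and removes its equation (X_4 := X_2 - 3*X_1 - 4).
X_3 = max(X_1, X_2) - 3  [with X_1=-2, X_2=2]  = -1
X_5 = 2*X_3 + 2*X_1 - 2*X_4  [with X_3=-1, X_1=-2, X_4=-4]  = 2

2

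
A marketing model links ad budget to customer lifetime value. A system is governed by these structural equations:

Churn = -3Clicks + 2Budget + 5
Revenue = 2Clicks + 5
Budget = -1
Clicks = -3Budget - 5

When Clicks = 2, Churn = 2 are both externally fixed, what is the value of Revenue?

Setting Clicks = 2, Churn = 2 by intervention discards those variables' equations.
Revenue = 2Clicks + 5  [with Clicks=2]  = 9

9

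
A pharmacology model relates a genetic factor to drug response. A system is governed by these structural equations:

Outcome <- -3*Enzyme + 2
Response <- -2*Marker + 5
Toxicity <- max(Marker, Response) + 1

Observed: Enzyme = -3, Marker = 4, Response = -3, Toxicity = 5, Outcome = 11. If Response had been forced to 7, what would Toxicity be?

8

The intervention breaks the incoming arrows to Response: Response <- -2*Marker + 5 no longer applies, and Response = 7.
Toxicity = max(Marker, Response) + 1  [with Marker=4, Response=7]  = 8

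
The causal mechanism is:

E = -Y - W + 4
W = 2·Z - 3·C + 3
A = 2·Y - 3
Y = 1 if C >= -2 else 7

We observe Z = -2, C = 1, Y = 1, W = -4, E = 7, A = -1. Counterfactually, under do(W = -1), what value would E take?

4

Intervening sets W = -1 and removes its equation (W = 2·Z - 3·C + 3).
Y = 1 if C >= -2 else 7  [with C=1]  = 1
E = -Y - W + 4  [with Y=1, W=-1]  = 4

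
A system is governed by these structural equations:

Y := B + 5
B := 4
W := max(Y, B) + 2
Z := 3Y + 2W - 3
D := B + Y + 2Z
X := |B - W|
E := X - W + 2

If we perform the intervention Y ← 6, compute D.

72

Under do(Y=6), the mechanism Y := B + 5 is discarded; Y is fixed at 6.
W = max(Y, B) + 2  [with Y=6, B=4]  = 8
Z = 3Y + 2W - 3  [with Y=6, W=8]  = 31
D = B + Y + 2Z  [with B=4, Y=6, Z=31]  = 72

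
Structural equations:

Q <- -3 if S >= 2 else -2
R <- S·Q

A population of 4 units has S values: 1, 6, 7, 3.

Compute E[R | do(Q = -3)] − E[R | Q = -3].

3.25

Under do(Q=-3), Q's equation is replaced by Q=-3 for every unit. Per-unit R: -3, -18, -21, -9. Mean = -12.75.
Observing Q=-3 restricts to units where Q's equation naturally yields -3: S ∈ {6, 7, 3}. In that subpopulation R = -18, -21, -9, mean -16.
Difference = -12.75 − (-16) = 3.25.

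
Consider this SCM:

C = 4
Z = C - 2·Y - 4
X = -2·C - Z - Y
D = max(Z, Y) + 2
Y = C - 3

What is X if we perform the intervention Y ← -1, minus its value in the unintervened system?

-2

Under do(Y=-1), the mechanism Y = C - 3 is discarded; Y is fixed at -1.
Z = C - 2·Y - 4  [with C=4, Y=-1]  = 2
X = -2·C - Z - Y  [with C=4, Z=2, Y=-1]  = -9
Without intervention: Y = C - 3  [with C=4]  = 1; Z = C - 2·Y - 4  [with C=4, Y=1]  = -2; X = -2·C - Z - Y  [with C=4, Z=-2, Y=1]  = -7.
Change = -9 − (-7) = -2.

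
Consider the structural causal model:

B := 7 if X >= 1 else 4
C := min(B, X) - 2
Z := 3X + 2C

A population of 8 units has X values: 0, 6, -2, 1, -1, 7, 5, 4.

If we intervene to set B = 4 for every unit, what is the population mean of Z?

The intervention sets B=4 in all 8 units regardless of X. Recomputing Z per unit gives -4, 22, -14, 1, -9, 25, 19, 16; average 7.

7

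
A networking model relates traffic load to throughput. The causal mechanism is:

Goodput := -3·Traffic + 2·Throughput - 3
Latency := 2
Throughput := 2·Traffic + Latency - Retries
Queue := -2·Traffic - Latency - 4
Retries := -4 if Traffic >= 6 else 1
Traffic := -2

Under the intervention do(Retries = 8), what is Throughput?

Intervening sets Retries = 8 and removes its equation (Retries := -4 if Traffic >= 6 else 1).
Throughput = 2·Traffic + Latency - Retries  [with Traffic=-2, Latency=2, Retries=8]  = -10

-10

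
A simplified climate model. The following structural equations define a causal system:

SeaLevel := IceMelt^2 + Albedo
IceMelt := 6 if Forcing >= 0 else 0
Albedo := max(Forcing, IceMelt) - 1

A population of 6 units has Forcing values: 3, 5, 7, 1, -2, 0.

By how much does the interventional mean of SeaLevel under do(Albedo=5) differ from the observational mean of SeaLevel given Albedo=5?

Every unit gets Albedo=5 under the intervention. SeaLevel values become 41, 41, 41, 41, 5, 41; E[SeaLevel|do(Albedo=5)] = 35.
Conditioning on Albedo=5 selects the 4 unit(s) with Forcing ∈ {3, 5, 1, 0}. Their SeaLevel values: 41, 41, 41, 41. Mean = 41.
Difference = 35 − 41 = -6.

-6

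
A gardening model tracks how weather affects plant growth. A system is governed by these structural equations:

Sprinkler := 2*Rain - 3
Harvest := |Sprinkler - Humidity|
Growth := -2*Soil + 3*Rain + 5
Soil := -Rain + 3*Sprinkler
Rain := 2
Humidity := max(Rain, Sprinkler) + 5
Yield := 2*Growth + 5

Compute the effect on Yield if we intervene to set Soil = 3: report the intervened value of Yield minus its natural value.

The intervention breaks the incoming arrows to Soil: Soil := -Rain + 3*Sprinkler no longer applies, and Soil = 3.
Growth = -2*Soil + 3*Rain + 5  [with Soil=3, Rain=2]  = 5
Yield = 2*Growth + 5  [with Growth=5]  = 15
Without intervention: Sprinkler = 2*Rain - 3  [with Rain=2]  = 1; Soil = -Rain + 3*Sprinkler  [with Rain=2, Sprinkler=1]  = 1; Growth = -2*Soil + 3*Rain + 5  [with Soil=1, Rain=2]  = 9; Yield = 2*Growth + 5  [with Growth=9]  = 23.
Change = 15 − 23 = -8.

-8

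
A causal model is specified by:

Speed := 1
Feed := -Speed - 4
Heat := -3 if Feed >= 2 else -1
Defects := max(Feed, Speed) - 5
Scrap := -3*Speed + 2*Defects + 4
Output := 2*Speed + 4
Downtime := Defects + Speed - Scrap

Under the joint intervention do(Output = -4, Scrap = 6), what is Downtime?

Setting Output = -4, Scrap = 6 by intervention discards those variables' equations.
Feed = -Speed - 4  [with Speed=1]  = -5
Defects = max(Feed, Speed) - 5  [with Feed=-5, Speed=1]  = -4
Downtime = Defects + Speed - Scrap  [with Defects=-4, Speed=1, Scrap=6]  = -9

-9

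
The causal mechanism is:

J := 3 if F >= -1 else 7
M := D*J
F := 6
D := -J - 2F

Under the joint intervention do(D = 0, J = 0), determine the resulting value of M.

The joint intervention fixes D = 0, J = 0, removing each variable's own equation.
M = D*J  [with D=0, J=0]  = 0

0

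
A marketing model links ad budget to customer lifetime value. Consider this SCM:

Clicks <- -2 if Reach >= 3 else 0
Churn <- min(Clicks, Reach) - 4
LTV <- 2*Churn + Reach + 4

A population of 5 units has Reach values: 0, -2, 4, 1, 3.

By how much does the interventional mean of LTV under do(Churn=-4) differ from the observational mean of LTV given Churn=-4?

The intervention sets Churn=-4 in all 5 units regardless of Reach. Recomputing LTV per unit gives -4, -6, 0, -3, -1; average -2.8.
Conditioning on Churn=-4 selects the 2 unit(s) with Reach ∈ {0, 1}. Their LTV values: -4, -3. Mean = -3.5.
Difference = -2.8 − (-3.5) = 0.7.

0.7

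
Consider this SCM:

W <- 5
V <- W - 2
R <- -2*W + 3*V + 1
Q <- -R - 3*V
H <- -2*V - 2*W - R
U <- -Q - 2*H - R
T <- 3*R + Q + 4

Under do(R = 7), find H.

-23

do(R=7) replaces the equation R <- -2*W + 3*V + 1 with the constant R = 7.
V = W - 2  [with W=5]  = 3
H = -2*V - 2*W - R  [with V=3, W=5, R=7]  = -23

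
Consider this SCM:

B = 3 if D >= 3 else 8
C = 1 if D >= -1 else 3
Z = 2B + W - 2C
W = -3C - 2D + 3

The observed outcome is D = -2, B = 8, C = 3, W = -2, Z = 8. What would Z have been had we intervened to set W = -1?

Intervening sets W = -1 and removes its equation (W = -3C - 2D + 3).
B = 3 if D >= 3 else 8  [with D=-2]  = 8
C = 1 if D >= -1 else 3  [with D=-2]  = 3
Z = 2B + W - 2C  [with B=8, W=-1, C=3]  = 9

9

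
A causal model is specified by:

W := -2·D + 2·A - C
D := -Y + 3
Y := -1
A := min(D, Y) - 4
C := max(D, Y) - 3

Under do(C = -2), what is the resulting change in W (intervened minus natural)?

do(C=-2) replaces the equation C := max(D, Y) - 3 with the constant C = -2.
D = -Y + 3  [with Y=-1]  = 4
A = min(D, Y) - 4  [with D=4, Y=-1]  = -5
W = -2·D + 2·A - C  [with D=4, A=-5, C=-2]  = -16
Without intervention: D = -Y + 3  [with Y=-1]  = 4; C = max(D, Y) - 3  [with D=4, Y=-1]  = 1; A = min(D, Y) - 4  [with D=4, Y=-1]  = -5; W = -2·D + 2·A - C  [with D=4, A=-5, C=1]  = -19.
Change = -16 − (-19) = 3.

3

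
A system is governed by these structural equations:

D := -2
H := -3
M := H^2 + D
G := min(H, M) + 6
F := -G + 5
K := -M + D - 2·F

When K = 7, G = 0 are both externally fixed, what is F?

Setting K = 7, G = 0 by intervention discards those variables' equations.
F = -G + 5  [with G=0]  = 5

5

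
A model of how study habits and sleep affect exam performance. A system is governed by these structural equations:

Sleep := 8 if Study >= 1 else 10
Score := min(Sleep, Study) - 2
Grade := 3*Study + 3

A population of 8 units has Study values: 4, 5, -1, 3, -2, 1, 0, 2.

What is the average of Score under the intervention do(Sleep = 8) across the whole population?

-0.5

The intervention sets Sleep=8 in all 8 units regardless of Study. Recomputing Score per unit gives 2, 3, -3, 1, -4, -1, -2, 0; average -0.5.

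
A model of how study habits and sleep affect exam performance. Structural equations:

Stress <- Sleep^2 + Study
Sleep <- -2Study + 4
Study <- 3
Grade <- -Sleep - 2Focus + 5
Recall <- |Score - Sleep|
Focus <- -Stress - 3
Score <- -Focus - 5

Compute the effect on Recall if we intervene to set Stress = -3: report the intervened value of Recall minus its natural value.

The intervention breaks the incoming arrows to Stress: Stress <- Sleep^2 + Study no longer applies, and Stress = -3.
Sleep = -2Study + 4  [with Study=3]  = -2
Focus = -Stress - 3  [with Stress=-3]  = 0
Score = -Focus - 5  [with Focus=0]  = -5
Recall = |Score - Sleep|  [with Score=-5, Sleep=-2]  = 3
Without intervention: Sleep = -2Study + 4  [with Study=3]  = -2; Stress = Sleep^2 + Study  [with Sleep=-2, Study=3]  = 7; Focus = -Stress - 3  [with Stress=7]  = -10; Score = -Focus - 5  [with Focus=-10]  = 5; Recall = |Score - Sleep|  [with Score=5, Sleep=-2]  = 7.
Change = 3 − 7 = -4.

-4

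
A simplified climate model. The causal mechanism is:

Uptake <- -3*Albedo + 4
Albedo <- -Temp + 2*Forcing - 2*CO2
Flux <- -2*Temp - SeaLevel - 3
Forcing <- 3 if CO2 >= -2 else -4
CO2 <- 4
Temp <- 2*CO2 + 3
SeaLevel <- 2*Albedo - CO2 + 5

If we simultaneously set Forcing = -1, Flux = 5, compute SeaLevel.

Setting Forcing = -1, Flux = 5 by intervention discards those variables' equations.
Temp = 2*CO2 + 3  [with CO2=4]  = 11
Albedo = -Temp + 2*Forcing - 2*CO2  [with Temp=11, Forcing=-1, CO2=4]  = -21
SeaLevel = 2*Albedo - CO2 + 5  [with Albedo=-21, CO2=4]  = -41

-41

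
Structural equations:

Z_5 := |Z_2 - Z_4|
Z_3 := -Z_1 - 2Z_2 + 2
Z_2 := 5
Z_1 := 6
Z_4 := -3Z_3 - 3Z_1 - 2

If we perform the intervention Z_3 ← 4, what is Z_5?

37

do(Z_3=4) replaces the equation Z_3 := -Z_1 - 2Z_2 + 2 with the constant Z_3 = 4.
Z_4 = -3Z_3 - 3Z_1 - 2  [with Z_3=4, Z_1=6]  = -32
Z_5 = |Z_2 - Z_4|  [with Z_2=5, Z_4=-32]  = 37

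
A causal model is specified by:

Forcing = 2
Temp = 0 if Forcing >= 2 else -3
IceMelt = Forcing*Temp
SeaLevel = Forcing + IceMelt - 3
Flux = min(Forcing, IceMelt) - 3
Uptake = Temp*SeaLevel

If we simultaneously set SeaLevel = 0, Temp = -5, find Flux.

The joint intervention fixes SeaLevel = 0, Temp = -5, removing each variable's own equation.
IceMelt = Forcing*Temp  [with Forcing=2, Temp=-5]  = -10
Flux = min(Forcing, IceMelt) - 3  [with Forcing=2, IceMelt=-10]  = -13

-13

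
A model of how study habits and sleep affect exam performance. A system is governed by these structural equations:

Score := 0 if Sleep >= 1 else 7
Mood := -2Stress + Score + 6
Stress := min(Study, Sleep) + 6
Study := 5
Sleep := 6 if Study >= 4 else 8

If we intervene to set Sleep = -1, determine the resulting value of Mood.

3

do(Sleep=-1) replaces the equation Sleep := 6 if Study >= 4 else 8 with the constant Sleep = -1.
Stress = min(Study, Sleep) + 6  [with Study=5, Sleep=-1]  = 5
Score = 0 if Sleep >= 1 else 7  [with Sleep=-1]  = 7
Mood = -2Stress + Score + 6  [with Stress=5, Score=7]  = 3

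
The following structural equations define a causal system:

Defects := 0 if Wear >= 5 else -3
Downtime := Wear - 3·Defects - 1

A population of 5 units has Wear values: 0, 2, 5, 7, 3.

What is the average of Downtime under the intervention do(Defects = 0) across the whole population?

The intervention sets Defects=0 in all 5 units regardless of Wear. Recomputing Downtime per unit gives -1, 1, 4, 6, 2; average 2.4.

2.4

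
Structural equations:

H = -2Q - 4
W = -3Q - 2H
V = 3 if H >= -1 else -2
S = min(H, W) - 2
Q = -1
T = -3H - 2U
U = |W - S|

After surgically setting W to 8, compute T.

The intervention breaks the incoming arrows to W: W = -3Q - 2H no longer applies, and W = 8.
H = -2Q - 4  [with Q=-1]  = -2
S = min(H, W) - 2  [with H=-2, W=8]  = -4
U = |W - S|  [with W=8, S=-4]  = 12
T = -3H - 2U  [with H=-2, U=12]  = -18

-18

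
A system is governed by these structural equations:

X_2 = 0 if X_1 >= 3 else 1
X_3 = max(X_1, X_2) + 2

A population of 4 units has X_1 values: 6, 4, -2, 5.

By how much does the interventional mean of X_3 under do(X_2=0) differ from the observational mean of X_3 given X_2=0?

-1.25

Under do(X_2=0), X_2's equation is replaced by X_2=0 for every unit. Per-unit X_3: 8, 6, 2, 7. Mean = 5.75.
Conditioning on X_2=0 selects the 3 unit(s) with X_1 ∈ {6, 4, 5}. Their X_3 values: 8, 6, 7. Mean = 7.
Difference = 5.75 − 7 = -1.25.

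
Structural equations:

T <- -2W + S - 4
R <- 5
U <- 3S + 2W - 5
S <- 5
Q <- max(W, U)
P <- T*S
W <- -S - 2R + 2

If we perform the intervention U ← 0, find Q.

Under do(U=0), the mechanism U <- 3S + 2W - 5 is discarded; U is fixed at 0.
W = -S - 2R + 2  [with S=5, R=5]  = -13
Q = max(W, U)  [with W=-13, U=0]  = 0

0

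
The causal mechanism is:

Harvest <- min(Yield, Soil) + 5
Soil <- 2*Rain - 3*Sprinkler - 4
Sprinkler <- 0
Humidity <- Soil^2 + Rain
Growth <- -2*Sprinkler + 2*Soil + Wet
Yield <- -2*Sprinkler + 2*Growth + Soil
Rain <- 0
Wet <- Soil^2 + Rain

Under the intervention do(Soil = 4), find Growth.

24

do(Soil=4) replaces the equation Soil <- 2*Rain - 3*Sprinkler - 4 with the constant Soil = 4.
Wet = Soil^2 + Rain  [with Soil=4, Rain=0]  = 16
Growth = -2*Sprinkler + 2*Soil + Wet  [with Sprinkler=0, Soil=4, Wet=16]  = 24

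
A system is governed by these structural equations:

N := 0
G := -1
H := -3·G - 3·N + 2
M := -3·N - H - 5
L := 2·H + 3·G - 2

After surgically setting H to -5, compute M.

The intervention breaks the incoming arrows to H: H := -3·G - 3·N + 2 no longer applies, and H = -5.
M = -3·N - H - 5  [with N=0, H=-5]  = 0

0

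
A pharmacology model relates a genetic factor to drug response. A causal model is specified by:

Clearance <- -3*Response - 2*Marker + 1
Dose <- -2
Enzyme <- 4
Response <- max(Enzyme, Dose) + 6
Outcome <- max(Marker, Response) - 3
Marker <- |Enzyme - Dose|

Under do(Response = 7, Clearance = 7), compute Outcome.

4

The joint intervention fixes Response = 7, Clearance = 7, removing each variable's own equation.
Marker = |Enzyme - Dose|  [with Enzyme=4, Dose=-2]  = 6
Outcome = max(Marker, Response) - 3  [with Marker=6, Response=7]  = 4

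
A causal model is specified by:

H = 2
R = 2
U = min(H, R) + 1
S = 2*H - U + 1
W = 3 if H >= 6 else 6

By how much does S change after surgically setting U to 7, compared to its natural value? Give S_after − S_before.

-4

The intervention breaks the incoming arrows to U: U = min(H, R) + 1 no longer applies, and U = 7.
S = 2*H - U + 1  [with H=2, U=7]  = -2
Without intervention: U = min(H, R) + 1  [with H=2, R=2]  = 3; S = 2*H - U + 1  [with H=2, U=3]  = 2.
Change = -2 − 2 = -4.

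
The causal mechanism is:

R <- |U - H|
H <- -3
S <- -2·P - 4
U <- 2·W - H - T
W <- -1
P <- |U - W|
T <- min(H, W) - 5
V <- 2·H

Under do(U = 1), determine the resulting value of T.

Under do(U=1), the mechanism U <- 2·W - H - T is discarded; U is fixed at 1.
Since T is not a descendant of the intervened variable, it is unaffected.
T = min(H, W) - 5  [with H=-3, W=-1]  = -8

-8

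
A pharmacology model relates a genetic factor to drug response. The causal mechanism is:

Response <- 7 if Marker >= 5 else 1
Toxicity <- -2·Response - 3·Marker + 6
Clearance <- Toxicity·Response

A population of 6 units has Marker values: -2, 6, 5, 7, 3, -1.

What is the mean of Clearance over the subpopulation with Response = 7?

-182

Conditioning on Response=7 selects the 3 unit(s) with Marker ∈ {6, 5, 7}. Their Clearance values: -182, -161, -203. Mean = -182.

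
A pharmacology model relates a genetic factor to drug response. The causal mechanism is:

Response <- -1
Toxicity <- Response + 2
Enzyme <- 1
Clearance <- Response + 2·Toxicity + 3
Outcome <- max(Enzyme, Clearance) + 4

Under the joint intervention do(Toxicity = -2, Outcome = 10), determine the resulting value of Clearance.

The joint intervention fixes Toxicity = -2, Outcome = 10, removing each variable's own equation.
Clearance = Response + 2·Toxicity + 3  [with Response=-1, Toxicity=-2]  = -2

-2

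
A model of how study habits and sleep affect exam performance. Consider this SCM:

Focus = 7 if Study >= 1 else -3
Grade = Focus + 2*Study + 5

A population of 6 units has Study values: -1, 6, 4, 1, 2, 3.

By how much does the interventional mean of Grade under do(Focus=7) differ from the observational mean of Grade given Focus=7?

do(Focus=7) breaks Focus's dependence on Study. With Focus=7 fixed, Grade across the units is 10, 24, 20, 14, 16, 18, mean 17.
E[Grade|Focus=7] averages over only the 5 units with Focus=7 (Study = 6, 4, 1, 2, 3): Grade = 24, 20, 14, 16, 18, mean 18.4.
Difference = 17 − 18.4 = -1.4.

-1.4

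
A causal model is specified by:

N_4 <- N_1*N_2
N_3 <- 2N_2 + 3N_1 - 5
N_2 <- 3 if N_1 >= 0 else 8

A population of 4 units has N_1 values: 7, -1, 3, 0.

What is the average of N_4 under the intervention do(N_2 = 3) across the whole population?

Under do(N_2=3), N_2's equation is replaced by N_2=3 for every unit. Per-unit N_4: 21, -3, 9, 0. Mean = 6.75.

6.75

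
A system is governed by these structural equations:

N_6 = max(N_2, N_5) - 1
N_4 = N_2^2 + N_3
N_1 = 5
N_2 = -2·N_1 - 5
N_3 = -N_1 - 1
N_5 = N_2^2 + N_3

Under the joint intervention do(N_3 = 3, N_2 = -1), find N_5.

Setting N_3 = 3, N_2 = -1 by intervention discards those variables' equations.
N_5 = N_2^2 + N_3  [with N_2=-1, N_3=3]  = 4

4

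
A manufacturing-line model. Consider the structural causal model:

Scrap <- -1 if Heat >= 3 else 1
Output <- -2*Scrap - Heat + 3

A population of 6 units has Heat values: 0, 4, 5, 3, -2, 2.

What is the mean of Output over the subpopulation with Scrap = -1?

1

Observing Scrap=-1 restricts to units where Scrap's equation naturally yields -1: Heat ∈ {4, 5, 3}. In that subpopulation Output = 1, 0, 2, mean 1.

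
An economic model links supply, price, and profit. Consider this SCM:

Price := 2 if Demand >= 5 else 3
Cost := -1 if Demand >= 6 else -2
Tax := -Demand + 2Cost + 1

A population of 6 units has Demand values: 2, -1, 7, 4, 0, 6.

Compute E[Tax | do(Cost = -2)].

Under do(Cost=-2), Cost's equation is replaced by Cost=-2 for every unit. Per-unit Tax: -5, -2, -10, -7, -3, -9. Mean = -6.

-6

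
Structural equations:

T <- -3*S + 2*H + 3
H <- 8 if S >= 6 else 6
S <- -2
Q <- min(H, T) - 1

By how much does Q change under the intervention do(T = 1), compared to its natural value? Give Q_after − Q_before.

The intervention breaks the incoming arrows to T: T <- -3*S + 2*H + 3 no longer applies, and T = 1.
H = 8 if S >= 6 else 6  [with S=-2]  = 6
Q = min(H, T) - 1  [with H=6, T=1]  = 0
Without intervention: H = 8 if S >= 6 else 6  [with S=-2]  = 6; T = -3*S + 2*H + 3  [with S=-2, H=6]  = 21; Q = min(H, T) - 1  [with H=6, T=21]  = 5.
Change = 0 − 5 = -5.

-5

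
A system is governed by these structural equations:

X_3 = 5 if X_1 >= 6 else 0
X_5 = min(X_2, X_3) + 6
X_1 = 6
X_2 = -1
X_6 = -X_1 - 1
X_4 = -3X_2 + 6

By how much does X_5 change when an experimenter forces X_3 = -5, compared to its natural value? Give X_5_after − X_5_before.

do(X_3=-5) replaces the equation X_3 = 5 if X_1 >= 6 else 0 with the constant X_3 = -5.
X_5 = min(X_2, X_3) + 6  [with X_2=-1, X_3=-5]  = 1
Without intervention: X_3 = 5 if X_1 >= 6 else 0  [with X_1=6]  = 5; X_5 = min(X_2, X_3) + 6  [with X_2=-1, X_3=5]  = 5.
Change = 1 − 5 = -4.

-4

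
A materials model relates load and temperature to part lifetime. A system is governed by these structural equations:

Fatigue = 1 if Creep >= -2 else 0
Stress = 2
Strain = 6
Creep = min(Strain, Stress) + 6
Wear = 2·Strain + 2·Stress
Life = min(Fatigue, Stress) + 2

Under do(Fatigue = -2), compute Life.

The intervention breaks the incoming arrows to Fatigue: Fatigue = 1 if Creep >= -2 else 0 no longer applies, and Fatigue = -2.
Life = min(Fatigue, Stress) + 2  [with Fatigue=-2, Stress=2]  = 0

0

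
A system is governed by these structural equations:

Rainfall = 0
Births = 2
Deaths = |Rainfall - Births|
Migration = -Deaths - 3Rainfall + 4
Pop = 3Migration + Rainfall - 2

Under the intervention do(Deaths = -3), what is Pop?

19

do(Deaths=-3) replaces the equation Deaths = |Rainfall - Births| with the constant Deaths = -3.
Migration = -Deaths - 3Rainfall + 4  [with Deaths=-3, Rainfall=0]  = 7
Pop = 3Migration + Rainfall - 2  [with Migration=7, Rainfall=0]  = 19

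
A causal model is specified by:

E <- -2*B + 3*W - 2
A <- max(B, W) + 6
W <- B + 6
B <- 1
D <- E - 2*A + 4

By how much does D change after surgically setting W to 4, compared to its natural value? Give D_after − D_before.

do(W=4) replaces the equation W <- B + 6 with the constant W = 4.
A = max(B, W) + 6  [with B=1, W=4]  = 10
E = -2*B + 3*W - 2  [with B=1, W=4]  = 8
D = E - 2*A + 4  [with E=8, A=10]  = -8
Without intervention: W = B + 6  [with B=1]  = 7; A = max(B, W) + 6  [with B=1, W=7]  = 13; E = -2*B + 3*W - 2  [with B=1, W=7]  = 17; D = E - 2*A + 4  [with E=17, A=13]  = -5.
Change = -8 − (-5) = -3.

-3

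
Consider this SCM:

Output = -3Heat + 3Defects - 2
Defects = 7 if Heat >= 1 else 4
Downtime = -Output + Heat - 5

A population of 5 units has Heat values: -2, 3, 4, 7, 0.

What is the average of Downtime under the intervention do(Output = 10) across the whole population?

Under do(Output=10), Output's equation is replaced by Output=10 for every unit. Per-unit Downtime: -17, -12, -11, -8, -15. Mean = -12.6.

-12.6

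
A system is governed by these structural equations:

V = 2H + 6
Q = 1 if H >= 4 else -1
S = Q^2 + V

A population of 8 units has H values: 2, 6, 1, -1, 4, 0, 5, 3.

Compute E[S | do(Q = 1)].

Under do(Q=1), Q's equation is replaced by Q=1 for every unit. Per-unit S: 11, 19, 9, 5, 15, 7, 17, 13. Mean = 12.

12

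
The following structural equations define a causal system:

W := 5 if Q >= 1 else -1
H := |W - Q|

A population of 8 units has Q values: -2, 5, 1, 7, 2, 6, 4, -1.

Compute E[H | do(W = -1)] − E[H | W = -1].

do(W=-1) breaks W's dependence on Q. With W=-1 fixed, H across the units is 1, 6, 2, 8, 3, 7, 5, 0, mean 4.
E[H|W=-1] averages over only the 2 units with W=-1 (Q = -2, -1): H = 1, 0, mean 0.5.
Difference = 4 − 0.5 = 3.5.

3.5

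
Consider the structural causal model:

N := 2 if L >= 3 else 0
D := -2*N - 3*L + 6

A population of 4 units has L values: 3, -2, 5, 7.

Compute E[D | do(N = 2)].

-7.75

Under do(N=2), N's equation is replaced by N=2 for every unit. Per-unit D: -7, 8, -13, -19. Mean = -7.75.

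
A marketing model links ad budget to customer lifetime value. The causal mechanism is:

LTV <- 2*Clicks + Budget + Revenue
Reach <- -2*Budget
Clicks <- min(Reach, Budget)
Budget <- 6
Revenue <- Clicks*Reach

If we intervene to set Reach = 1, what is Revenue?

Under do(Reach=1), the mechanism Reach <- -2*Budget is discarded; Reach is fixed at 1.
Clicks = min(Reach, Budget)  [with Reach=1, Budget=6]  = 1
Revenue = Clicks*Reach  [with Clicks=1, Reach=1]  = 1

1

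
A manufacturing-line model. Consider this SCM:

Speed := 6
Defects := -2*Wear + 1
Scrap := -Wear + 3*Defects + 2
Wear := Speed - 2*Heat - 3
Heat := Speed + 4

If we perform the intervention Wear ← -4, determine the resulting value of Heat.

Under do(Wear=-4), the mechanism Wear := Speed - 2*Heat - 3 is discarded; Wear is fixed at -4.
Since Heat is not a descendant of the intervened variable, it is unaffected.
Heat = Speed + 4  [with Speed=6]  = 10

10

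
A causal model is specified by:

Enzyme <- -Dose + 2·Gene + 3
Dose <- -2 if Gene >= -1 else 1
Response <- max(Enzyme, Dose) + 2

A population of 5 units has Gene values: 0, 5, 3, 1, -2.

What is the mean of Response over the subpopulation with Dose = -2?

Observing Dose=-2 restricts to units where Dose's equation naturally yields -2: Gene ∈ {0, 5, 3, 1}. In that subpopulation Response = 7, 17, 13, 9, mean 11.5.

11.5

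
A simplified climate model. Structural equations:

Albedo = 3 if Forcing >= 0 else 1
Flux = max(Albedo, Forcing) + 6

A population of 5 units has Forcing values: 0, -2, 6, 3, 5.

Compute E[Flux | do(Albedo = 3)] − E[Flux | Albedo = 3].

Under do(Albedo=3), Albedo's equation is replaced by Albedo=3 for every unit. Per-unit Flux: 9, 9, 12, 9, 11. Mean = 10.
E[Flux|Albedo=3] averages over only the 4 units with Albedo=3 (Forcing = 0, 6, 3, 5): Flux = 9, 12, 9, 11, mean 10.25.
Difference = 10 − 10.25 = -0.25.

-0.25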